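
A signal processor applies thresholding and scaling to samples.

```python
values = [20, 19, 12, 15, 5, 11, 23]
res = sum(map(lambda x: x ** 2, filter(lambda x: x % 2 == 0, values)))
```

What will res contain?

Step 1: Filter even numbers from [20, 19, 12, 15, 5, 11, 23]: [20, 12]
Step 2: Square each: [400, 144]
Step 3: Sum = 544.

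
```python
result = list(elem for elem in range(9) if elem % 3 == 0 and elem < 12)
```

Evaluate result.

Step 1: Filter range(9) where elem % 3 == 0 and elem < 12:
  elem=0: both conditions met, included
  elem=1: excluded (1 % 3 != 0)
  elem=2: excluded (2 % 3 != 0)
  elem=3: both conditions met, included
  elem=4: excluded (4 % 3 != 0)
  elem=5: excluded (5 % 3 != 0)
  elem=6: both conditions met, included
  elem=7: excluded (7 % 3 != 0)
  elem=8: excluded (8 % 3 != 0)
Therefore result = [0, 3, 6].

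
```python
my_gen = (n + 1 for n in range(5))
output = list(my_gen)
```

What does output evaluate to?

Step 1: For each n in range(5), compute n+1:
  n=0: 0+1 = 1
  n=1: 1+1 = 2
  n=2: 2+1 = 3
  n=3: 3+1 = 4
  n=4: 4+1 = 5
Therefore output = [1, 2, 3, 4, 5].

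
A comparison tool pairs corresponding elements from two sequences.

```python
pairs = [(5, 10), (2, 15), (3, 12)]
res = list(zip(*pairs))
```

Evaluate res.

Step 1: zip(*pairs) transposes: unzips [(5, 10), (2, 15), (3, 12)] into separate sequences.
Step 2: First elements: (5, 2, 3), second elements: (10, 15, 12).
Therefore res = [(5, 2, 3), (10, 15, 12)].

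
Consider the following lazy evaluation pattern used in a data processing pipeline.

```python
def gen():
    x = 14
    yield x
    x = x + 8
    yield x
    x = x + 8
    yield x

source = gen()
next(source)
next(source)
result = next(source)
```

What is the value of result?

Step 1: Trace through generator execution:
  Yield 1: x starts at 14, yield 14
  Yield 2: x = 14 + 8 = 22, yield 22
  Yield 3: x = 22 + 8 = 30, yield 30
Step 2: First next() gets 14, second next() gets the second value, third next() yields 30.
Therefore result = 30.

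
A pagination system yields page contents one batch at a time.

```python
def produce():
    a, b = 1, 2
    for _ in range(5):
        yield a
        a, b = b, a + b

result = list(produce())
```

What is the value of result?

Step 1: Fibonacci-like sequence starting with a=1, b=2:
  Iteration 1: yield a=1, then a,b = 2,3
  Iteration 2: yield a=2, then a,b = 3,5
  Iteration 3: yield a=3, then a,b = 5,8
  Iteration 4: yield a=5, then a,b = 8,13
  Iteration 5: yield a=8, then a,b = 13,21
Therefore result = [1, 2, 3, 5, 8].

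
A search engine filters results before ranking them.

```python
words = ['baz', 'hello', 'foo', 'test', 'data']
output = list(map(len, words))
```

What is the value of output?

Step 1: Map len() to each word:
  'baz' -> 3
  'hello' -> 5
  'foo' -> 3
  'test' -> 4
  'data' -> 4
Therefore output = [3, 5, 3, 4, 4].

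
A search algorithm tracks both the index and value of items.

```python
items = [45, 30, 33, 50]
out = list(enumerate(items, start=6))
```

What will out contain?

Step 1: enumerate with start=6:
  (6, 45)
  (7, 30)
  (8, 33)
  (9, 50)
Therefore out = [(6, 45), (7, 30), (8, 33), (9, 50)].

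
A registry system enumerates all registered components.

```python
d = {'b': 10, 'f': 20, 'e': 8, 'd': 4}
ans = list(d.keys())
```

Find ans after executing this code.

Step 1: d.keys() returns the dictionary keys in insertion order.
Therefore ans = ['b', 'f', 'e', 'd'].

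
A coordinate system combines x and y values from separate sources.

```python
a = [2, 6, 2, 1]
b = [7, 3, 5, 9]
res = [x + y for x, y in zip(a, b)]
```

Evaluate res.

Step 1: Add corresponding elements:
  2 + 7 = 9
  6 + 3 = 9
  2 + 5 = 7
  1 + 9 = 10
Therefore res = [9, 9, 7, 10].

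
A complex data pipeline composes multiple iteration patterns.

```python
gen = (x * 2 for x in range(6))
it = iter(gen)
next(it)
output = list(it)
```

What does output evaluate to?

Step 1: Generator produces [0, 2, 4, 6, 8, 10].
Step 2: next(it) consumes first element (0).
Step 3: list(it) collects remaining: [2, 4, 6, 8, 10].
Therefore output = [2, 4, 6, 8, 10].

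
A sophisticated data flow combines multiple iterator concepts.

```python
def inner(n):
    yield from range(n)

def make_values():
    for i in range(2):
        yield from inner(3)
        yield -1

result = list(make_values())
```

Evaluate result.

Step 1: For each i in range(2):
  i=0: yield from inner(3) -> [0, 1, 2], then yield -1
  i=1: yield from inner(3) -> [0, 1, 2], then yield -1
Therefore result = [0, 1, 2, -1, 0, 1, 2, -1].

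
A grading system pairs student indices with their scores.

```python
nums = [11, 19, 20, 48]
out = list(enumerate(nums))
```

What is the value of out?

Step 1: enumerate pairs each element with its index:
  (0, 11)
  (1, 19)
  (2, 20)
  (3, 48)
Therefore out = [(0, 11), (1, 19), (2, 20), (3, 48)].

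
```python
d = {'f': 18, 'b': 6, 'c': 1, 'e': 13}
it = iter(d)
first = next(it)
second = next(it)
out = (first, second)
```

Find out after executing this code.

Step 1: iter(d) iterates over keys: ['f', 'b', 'c', 'e'].
Step 2: first = next(it) = 'f', second = next(it) = 'b'.
Therefore out = ('f', 'b').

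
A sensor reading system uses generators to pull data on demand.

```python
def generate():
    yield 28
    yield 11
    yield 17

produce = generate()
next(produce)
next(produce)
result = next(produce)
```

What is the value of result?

Step 1: generate() creates a generator.
Step 2: next(produce) yields 28 (consumed and discarded).
Step 3: next(produce) yields 11 (consumed and discarded).
Step 4: next(produce) yields 17, assigned to result.
Therefore result = 17.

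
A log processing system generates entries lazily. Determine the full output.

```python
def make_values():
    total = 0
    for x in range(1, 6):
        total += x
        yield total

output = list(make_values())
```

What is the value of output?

Step 1: Generator accumulates running sum:
  x=1: total = 1, yield 1
  x=2: total = 3, yield 3
  x=3: total = 6, yield 6
  x=4: total = 10, yield 10
  x=5: total = 15, yield 15
Therefore output = [1, 3, 6, 10, 15].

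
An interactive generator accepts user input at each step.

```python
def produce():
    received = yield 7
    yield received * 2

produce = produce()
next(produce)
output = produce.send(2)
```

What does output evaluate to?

Step 1: next(produce) advances to first yield, producing 7.
Step 2: send(2) resumes, received = 2.
Step 3: yield received * 2 = 2 * 2 = 4.
Therefore output = 4.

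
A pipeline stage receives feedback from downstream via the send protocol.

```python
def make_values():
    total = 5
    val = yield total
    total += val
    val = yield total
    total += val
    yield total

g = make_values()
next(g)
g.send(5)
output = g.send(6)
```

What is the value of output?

Step 1: next() -> yield total=5.
Step 2: send(5) -> val=5, total = 5+5 = 10, yield 10.
Step 3: send(6) -> val=6, total = 10+6 = 16, yield 16.
Therefore output = 16.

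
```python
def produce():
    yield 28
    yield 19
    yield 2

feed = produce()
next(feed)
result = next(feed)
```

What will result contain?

Step 1: produce() creates a generator.
Step 2: next(feed) yields 28 (consumed and discarded).
Step 3: next(feed) yields 19, assigned to result.
Therefore result = 19.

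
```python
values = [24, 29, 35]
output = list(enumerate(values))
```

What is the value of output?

Step 1: enumerate pairs each element with its index:
  (0, 24)
  (1, 29)
  (2, 35)
Therefore output = [(0, 24), (1, 29), (2, 35)].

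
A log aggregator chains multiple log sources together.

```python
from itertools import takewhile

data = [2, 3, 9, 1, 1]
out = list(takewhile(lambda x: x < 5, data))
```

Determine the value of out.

Step 1: takewhile stops at first element >= 5:
  2 < 5: take
  3 < 5: take
  9 >= 5: stop
Therefore out = [2, 3].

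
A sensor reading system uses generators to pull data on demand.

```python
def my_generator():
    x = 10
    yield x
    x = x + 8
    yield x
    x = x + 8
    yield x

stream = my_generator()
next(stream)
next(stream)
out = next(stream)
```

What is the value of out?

Step 1: Trace through generator execution:
  Yield 1: x starts at 10, yield 10
  Yield 2: x = 10 + 8 = 18, yield 18
  Yield 3: x = 18 + 8 = 26, yield 26
Step 2: First next() gets 10, second next() gets the second value, third next() yields 26.
Therefore out = 26.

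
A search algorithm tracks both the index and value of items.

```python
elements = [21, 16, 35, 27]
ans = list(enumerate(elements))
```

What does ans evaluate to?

Step 1: enumerate pairs each element with its index:
  (0, 21)
  (1, 16)
  (2, 35)
  (3, 27)
Therefore ans = [(0, 21), (1, 16), (2, 35), (3, 27)].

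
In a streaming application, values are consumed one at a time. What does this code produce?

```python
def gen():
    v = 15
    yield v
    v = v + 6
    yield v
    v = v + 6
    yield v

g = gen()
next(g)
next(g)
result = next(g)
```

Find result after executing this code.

Step 1: Trace through generator execution:
  Yield 1: v starts at 15, yield 15
  Yield 2: v = 15 + 6 = 21, yield 21
  Yield 3: v = 21 + 6 = 27, yield 27
Step 2: First next() gets 15, second next() gets the second value, third next() yields 27.
Therefore result = 27.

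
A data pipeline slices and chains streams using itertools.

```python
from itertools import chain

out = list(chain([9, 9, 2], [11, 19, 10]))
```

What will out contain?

Step 1: chain() concatenates iterables: [9, 9, 2] + [11, 19, 10].
Therefore out = [9, 9, 2, 11, 19, 10].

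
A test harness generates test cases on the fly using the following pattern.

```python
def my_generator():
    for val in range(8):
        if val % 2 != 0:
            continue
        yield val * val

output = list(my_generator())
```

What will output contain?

Step 1: Only yield val**2 when val is divisible by 2:
  val=0: 0 % 2 == 0, yield 0**2 = 0
  val=2: 2 % 2 == 0, yield 2**2 = 4
  val=4: 4 % 2 == 0, yield 4**2 = 16
  val=6: 6 % 2 == 0, yield 6**2 = 36
Therefore output = [0, 4, 16, 36].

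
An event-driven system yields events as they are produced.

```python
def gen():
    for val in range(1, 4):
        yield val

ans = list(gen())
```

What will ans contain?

Step 1: The generator yields each value from range(1, 4).
Step 2: list() consumes all yields: [1, 2, 3].
Therefore ans = [1, 2, 3].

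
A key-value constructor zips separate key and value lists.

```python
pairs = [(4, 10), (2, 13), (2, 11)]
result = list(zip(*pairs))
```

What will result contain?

Step 1: zip(*pairs) transposes: unzips [(4, 10), (2, 13), (2, 11)] into separate sequences.
Step 2: First elements: (4, 2, 2), second elements: (10, 13, 11).
Therefore result = [(4, 2, 2), (10, 13, 11)].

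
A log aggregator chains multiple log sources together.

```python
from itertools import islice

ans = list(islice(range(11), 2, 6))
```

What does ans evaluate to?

Step 1: islice(range(11), 2, 6) takes elements at indices [2, 6).
Step 2: Elements: [2, 3, 4, 5].
Therefore ans = [2, 3, 4, 5].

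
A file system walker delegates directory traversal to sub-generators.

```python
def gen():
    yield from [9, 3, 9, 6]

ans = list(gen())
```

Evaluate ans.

Step 1: yield from delegates to the iterable, yielding each element.
Step 2: Collected values: [9, 3, 9, 6].
Therefore ans = [9, 3, 9, 6].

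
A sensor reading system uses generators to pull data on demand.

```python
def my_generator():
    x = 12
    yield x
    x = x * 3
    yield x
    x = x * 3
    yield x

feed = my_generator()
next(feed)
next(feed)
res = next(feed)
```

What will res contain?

Step 1: Trace through generator execution:
  Yield 1: x starts at 12, yield 12
  Yield 2: x = 12 * 3 = 36, yield 36
  Yield 3: x = 36 * 3 = 108, yield 108
Step 2: First next() gets 12, second next() gets the second value, third next() yields 108.
Therefore res = 108.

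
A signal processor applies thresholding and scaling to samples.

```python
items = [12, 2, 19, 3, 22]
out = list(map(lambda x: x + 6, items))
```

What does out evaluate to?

Step 1: Apply lambda x: x + 6 to each element:
  12 -> 18
  2 -> 8
  19 -> 25
  3 -> 9
  22 -> 28
Therefore out = [18, 8, 25, 9, 28].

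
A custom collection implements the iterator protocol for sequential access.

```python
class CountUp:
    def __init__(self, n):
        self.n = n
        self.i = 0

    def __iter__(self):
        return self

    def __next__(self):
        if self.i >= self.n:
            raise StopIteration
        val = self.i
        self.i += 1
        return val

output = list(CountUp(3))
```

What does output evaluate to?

Step 1: CountUp(3) creates an iterator counting 0 to 2.
Step 2: list() consumes all values: [0, 1, 2].
Therefore output = [0, 1, 2].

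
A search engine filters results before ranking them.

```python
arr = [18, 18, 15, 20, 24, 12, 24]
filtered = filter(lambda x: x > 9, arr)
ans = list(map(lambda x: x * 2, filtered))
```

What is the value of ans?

Step 1: Filter arr for elements > 9:
  18: kept
  18: kept
  15: kept
  20: kept
  24: kept
  12: kept
  24: kept
Step 2: Map x * 2 on filtered [18, 18, 15, 20, 24, 12, 24]:
  18 -> 36
  18 -> 36
  15 -> 30
  20 -> 40
  24 -> 48
  12 -> 24
  24 -> 48
Therefore ans = [36, 36, 30, 40, 48, 24, 48].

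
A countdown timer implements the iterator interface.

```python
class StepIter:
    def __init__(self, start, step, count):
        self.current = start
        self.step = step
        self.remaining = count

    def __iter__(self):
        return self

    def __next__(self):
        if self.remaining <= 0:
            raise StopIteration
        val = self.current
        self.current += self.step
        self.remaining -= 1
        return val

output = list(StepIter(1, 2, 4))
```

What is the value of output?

Step 1: StepIter starts at 1, increments by 2, for 4 steps:
  Yield 1, then current += 2
  Yield 3, then current += 2
  Yield 5, then current += 2
  Yield 7, then current += 2
Therefore output = [1, 3, 5, 7].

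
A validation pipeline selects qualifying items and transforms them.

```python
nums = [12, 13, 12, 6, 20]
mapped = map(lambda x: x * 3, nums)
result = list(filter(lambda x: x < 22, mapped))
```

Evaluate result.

Step 1: Map x * 3:
  12 -> 36
  13 -> 39
  12 -> 36
  6 -> 18
  20 -> 60
Step 2: Filter for < 22:
  36: removed
  39: removed
  36: removed
  18: kept
  60: removed
Therefore result = [18].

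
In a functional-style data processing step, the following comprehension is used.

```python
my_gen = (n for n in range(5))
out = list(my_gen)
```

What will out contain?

Step 1: Generator expression iterates range(5): [0, 1, 2, 3, 4].
Step 2: list() collects all values.
Therefore out = [0, 1, 2, 3, 4].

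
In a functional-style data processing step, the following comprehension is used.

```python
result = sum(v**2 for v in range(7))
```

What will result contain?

Step 1: Compute v**2 for each v in range(7):
  v=0: 0**2 = 0
  v=1: 1**2 = 1
  v=2: 2**2 = 4
  v=3: 3**2 = 9
  v=4: 4**2 = 16
  v=5: 5**2 = 25
  v=6: 6**2 = 36
Step 2: sum = 0 + 1 + 4 + 9 + 16 + 25 + 36 = 91.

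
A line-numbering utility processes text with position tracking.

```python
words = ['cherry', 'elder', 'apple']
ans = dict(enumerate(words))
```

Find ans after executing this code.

Step 1: enumerate pairs indices with words:
  0 -> 'cherry'
  1 -> 'elder'
  2 -> 'apple'
Therefore ans = {0: 'cherry', 1: 'elder', 2: 'apple'}.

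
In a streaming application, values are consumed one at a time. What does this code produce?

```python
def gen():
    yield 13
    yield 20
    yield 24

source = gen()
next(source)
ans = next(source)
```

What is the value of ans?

Step 1: gen() creates a generator.
Step 2: next(source) yields 13 (consumed and discarded).
Step 3: next(source) yields 20, assigned to ans.
Therefore ans = 20.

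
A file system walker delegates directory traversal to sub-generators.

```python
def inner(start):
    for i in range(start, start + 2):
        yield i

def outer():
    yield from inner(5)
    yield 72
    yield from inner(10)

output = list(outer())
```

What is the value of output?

Step 1: outer() delegates to inner(5):
  yield 5
  yield 6
Step 2: yield 72
Step 3: Delegates to inner(10):
  yield 10
  yield 11
Therefore output = [5, 6, 72, 10, 11].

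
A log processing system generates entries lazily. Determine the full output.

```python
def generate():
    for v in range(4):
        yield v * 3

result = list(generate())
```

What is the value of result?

Step 1: For each v in range(4), yield v * 3:
  v=0: yield 0 * 3 = 0
  v=1: yield 1 * 3 = 3
  v=2: yield 2 * 3 = 6
  v=3: yield 3 * 3 = 9
Therefore result = [0, 3, 6, 9].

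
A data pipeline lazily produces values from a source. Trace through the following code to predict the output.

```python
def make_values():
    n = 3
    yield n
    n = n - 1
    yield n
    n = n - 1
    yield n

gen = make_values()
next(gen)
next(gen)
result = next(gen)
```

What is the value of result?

Step 1: Trace through generator execution:
  Yield 1: n starts at 3, yield 3
  Yield 2: n = 3 - 1 = 2, yield 2
  Yield 3: n = 2 - 1 = 1, yield 1
Step 2: First next() gets 3, second next() gets the second value, third next() yields 1.
Therefore result = 1.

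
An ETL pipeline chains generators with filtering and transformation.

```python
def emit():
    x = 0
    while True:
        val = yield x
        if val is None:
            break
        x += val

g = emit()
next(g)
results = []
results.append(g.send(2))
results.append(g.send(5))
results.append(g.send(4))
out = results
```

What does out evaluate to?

Step 1: next(g) -> yield 0.
Step 2: send(2) -> x = 2, yield 2.
Step 3: send(5) -> x = 7, yield 7.
Step 4: send(4) -> x = 11, yield 11.
Therefore out = [2, 7, 11].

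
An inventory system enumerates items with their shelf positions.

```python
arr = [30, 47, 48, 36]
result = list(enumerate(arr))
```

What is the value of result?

Step 1: enumerate pairs each element with its index:
  (0, 30)
  (1, 47)
  (2, 48)
  (3, 36)
Therefore result = [(0, 30), (1, 47), (2, 48), (3, 36)].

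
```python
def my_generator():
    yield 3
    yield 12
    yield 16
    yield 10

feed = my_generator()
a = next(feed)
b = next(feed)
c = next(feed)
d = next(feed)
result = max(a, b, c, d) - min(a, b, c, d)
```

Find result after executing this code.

Step 1: Create generator and consume all values:
  a = next(feed) = 3
  b = next(feed) = 12
  c = next(feed) = 16
  d = next(feed) = 10
Step 2: max = 16, min = 3, result = 16 - 3 = 13.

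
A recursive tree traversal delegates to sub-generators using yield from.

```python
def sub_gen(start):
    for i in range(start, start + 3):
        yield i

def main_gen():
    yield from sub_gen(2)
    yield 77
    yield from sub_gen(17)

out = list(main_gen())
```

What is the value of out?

Step 1: main_gen() delegates to sub_gen(2):
  yield 2
  yield 3
  yield 4
Step 2: yield 77
Step 3: Delegates to sub_gen(17):
  yield 17
  yield 18
  yield 19
Therefore out = [2, 3, 4, 77, 17, 18, 19].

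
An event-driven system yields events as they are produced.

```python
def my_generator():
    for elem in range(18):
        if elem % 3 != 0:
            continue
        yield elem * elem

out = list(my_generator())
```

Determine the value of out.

Step 1: Only yield elem**2 when elem is divisible by 3:
  elem=0: 0 % 3 == 0, yield 0**2 = 0
  elem=3: 3 % 3 == 0, yield 3**2 = 9
  elem=6: 6 % 3 == 0, yield 6**2 = 36
  elem=9: 9 % 3 == 0, yield 9**2 = 81
  elem=12: 12 % 3 == 0, yield 12**2 = 144
  elem=15: 15 % 3 == 0, yield 15**2 = 225
Therefore out = [0, 9, 36, 81, 144, 225].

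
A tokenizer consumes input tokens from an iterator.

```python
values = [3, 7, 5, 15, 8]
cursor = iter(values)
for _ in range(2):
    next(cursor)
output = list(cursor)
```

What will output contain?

Step 1: Create iterator over [3, 7, 5, 15, 8].
Step 2: Advance 2 positions (consuming [3, 7]).
Step 3: list() collects remaining elements: [5, 15, 8].
Therefore output = [5, 15, 8].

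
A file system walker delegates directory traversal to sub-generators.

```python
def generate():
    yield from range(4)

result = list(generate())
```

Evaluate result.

Step 1: yield from delegates to the iterable, yielding each element.
Step 2: Collected values: [0, 1, 2, 3].
Therefore result = [0, 1, 2, 3].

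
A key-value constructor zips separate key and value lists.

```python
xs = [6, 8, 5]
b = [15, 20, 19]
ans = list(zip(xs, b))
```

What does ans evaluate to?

Step 1: zip pairs elements at same index:
  Index 0: (6, 15)
  Index 1: (8, 20)
  Index 2: (5, 19)
Therefore ans = [(6, 15), (8, 20), (5, 19)].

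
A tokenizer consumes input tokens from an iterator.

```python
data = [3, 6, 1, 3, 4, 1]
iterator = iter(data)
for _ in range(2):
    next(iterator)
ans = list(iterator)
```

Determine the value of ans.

Step 1: Create iterator over [3, 6, 1, 3, 4, 1].
Step 2: Advance 2 positions (consuming [3, 6]).
Step 3: list() collects remaining elements: [1, 3, 4, 1].
Therefore ans = [1, 3, 4, 1].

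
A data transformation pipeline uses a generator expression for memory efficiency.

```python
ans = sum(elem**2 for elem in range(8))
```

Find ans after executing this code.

Step 1: Compute elem**2 for each elem in range(8):
  elem=0: 0**2 = 0
  elem=1: 1**2 = 1
  elem=2: 2**2 = 4
  elem=3: 3**2 = 9
  elem=4: 4**2 = 16
  elem=5: 5**2 = 25
  elem=6: 6**2 = 36
  elem=7: 7**2 = 49
Step 2: sum = 0 + 1 + 4 + 9 + 16 + 25 + 36 + 49 = 140.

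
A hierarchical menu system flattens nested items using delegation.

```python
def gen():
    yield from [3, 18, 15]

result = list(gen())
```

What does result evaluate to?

Step 1: yield from delegates to the iterable, yielding each element.
Step 2: Collected values: [3, 18, 15].
Therefore result = [3, 18, 15].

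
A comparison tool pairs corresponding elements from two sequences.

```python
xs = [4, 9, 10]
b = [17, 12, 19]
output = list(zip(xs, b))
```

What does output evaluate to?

Step 1: zip pairs elements at same index:
  Index 0: (4, 17)
  Index 1: (9, 12)
  Index 2: (10, 19)
Therefore output = [(4, 17), (9, 12), (10, 19)].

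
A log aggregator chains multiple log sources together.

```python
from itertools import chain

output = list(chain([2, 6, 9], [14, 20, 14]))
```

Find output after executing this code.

Step 1: chain() concatenates iterables: [2, 6, 9] + [14, 20, 14].
Therefore output = [2, 6, 9, 14, 20, 14].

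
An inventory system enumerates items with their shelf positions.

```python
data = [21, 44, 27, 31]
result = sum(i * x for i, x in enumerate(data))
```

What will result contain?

Step 1: Compute i * x for each (i, x) in enumerate([21, 44, 27, 31]):
  i=0, x=21: 0*21 = 0
  i=1, x=44: 1*44 = 44
  i=2, x=27: 2*27 = 54
  i=3, x=31: 3*31 = 93
Step 2: sum = 0 + 44 + 54 + 93 = 191.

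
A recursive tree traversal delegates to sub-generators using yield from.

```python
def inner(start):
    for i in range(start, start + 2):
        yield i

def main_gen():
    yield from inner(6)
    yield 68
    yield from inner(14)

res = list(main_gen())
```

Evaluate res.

Step 1: main_gen() delegates to inner(6):
  yield 6
  yield 7
Step 2: yield 68
Step 3: Delegates to inner(14):
  yield 14
  yield 15
Therefore res = [6, 7, 68, 14, 15].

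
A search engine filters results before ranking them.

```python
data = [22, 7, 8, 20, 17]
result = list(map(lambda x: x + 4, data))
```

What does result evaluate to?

Step 1: Apply lambda x: x + 4 to each element:
  22 -> 26
  7 -> 11
  8 -> 12
  20 -> 24
  17 -> 21
Therefore result = [26, 11, 12, 24, 21].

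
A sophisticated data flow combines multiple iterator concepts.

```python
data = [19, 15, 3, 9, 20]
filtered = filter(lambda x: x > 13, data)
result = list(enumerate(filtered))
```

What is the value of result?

Step 1: Filter [19, 15, 3, 9, 20] for > 13: [19, 15, 20].
Step 2: enumerate re-indexes from 0: [(0, 19), (1, 15), (2, 20)].
Therefore result = [(0, 19), (1, 15), (2, 20)].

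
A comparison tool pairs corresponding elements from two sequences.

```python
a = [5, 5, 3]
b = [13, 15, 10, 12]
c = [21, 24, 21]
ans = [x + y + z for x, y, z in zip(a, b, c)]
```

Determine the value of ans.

Step 1: zip three lists (truncates to shortest, len=3):
  5 + 13 + 21 = 39
  5 + 15 + 24 = 44
  3 + 10 + 21 = 34
Therefore ans = [39, 44, 34].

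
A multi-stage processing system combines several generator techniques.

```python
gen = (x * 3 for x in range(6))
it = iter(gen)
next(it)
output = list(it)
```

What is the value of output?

Step 1: Generator produces [0, 3, 6, 9, 12, 15].
Step 2: next(it) consumes first element (0).
Step 3: list(it) collects remaining: [3, 6, 9, 12, 15].
Therefore output = [3, 6, 9, 12, 15].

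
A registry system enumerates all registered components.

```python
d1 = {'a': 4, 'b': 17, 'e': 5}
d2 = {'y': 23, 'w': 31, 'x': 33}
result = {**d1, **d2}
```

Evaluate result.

Step 1: Merge d1 and d2 (d2 values override on key conflicts).
Step 2: d1 has keys ['a', 'b', 'e'], d2 has keys ['y', 'w', 'x'].
Therefore result = {'a': 4, 'b': 17, 'e': 5, 'y': 23, 'w': 31, 'x': 33}.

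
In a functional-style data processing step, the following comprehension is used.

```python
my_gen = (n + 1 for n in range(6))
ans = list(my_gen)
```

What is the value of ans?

Step 1: For each n in range(6), compute n+1:
  n=0: 0+1 = 1
  n=1: 1+1 = 2
  n=2: 2+1 = 3
  n=3: 3+1 = 4
  n=4: 4+1 = 5
  n=5: 5+1 = 6
Therefore ans = [1, 2, 3, 4, 5, 6].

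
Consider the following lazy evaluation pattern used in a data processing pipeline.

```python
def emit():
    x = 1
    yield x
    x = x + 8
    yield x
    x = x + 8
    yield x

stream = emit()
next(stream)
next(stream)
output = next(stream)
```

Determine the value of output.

Step 1: Trace through generator execution:
  Yield 1: x starts at 1, yield 1
  Yield 2: x = 1 + 8 = 9, yield 9
  Yield 3: x = 9 + 8 = 17, yield 17
Step 2: First next() gets 1, second next() gets the second value, third next() yields 17.
Therefore output = 17.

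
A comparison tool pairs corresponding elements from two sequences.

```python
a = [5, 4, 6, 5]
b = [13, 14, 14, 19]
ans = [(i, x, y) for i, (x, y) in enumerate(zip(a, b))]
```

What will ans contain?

Step 1: enumerate(zip(a, b)) gives index with paired elements:
  i=0: (5, 13)
  i=1: (4, 14)
  i=2: (6, 14)
  i=3: (5, 19)
Therefore ans = [(0, 5, 13), (1, 4, 14), (2, 6, 14), (3, 5, 19)].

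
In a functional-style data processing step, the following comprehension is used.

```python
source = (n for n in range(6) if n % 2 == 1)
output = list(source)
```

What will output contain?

Step 1: Filter range(6) keeping only odd values:
  n=0: even, excluded
  n=1: odd, included
  n=2: even, excluded
  n=3: odd, included
  n=4: even, excluded
  n=5: odd, included
Therefore output = [1, 3, 5].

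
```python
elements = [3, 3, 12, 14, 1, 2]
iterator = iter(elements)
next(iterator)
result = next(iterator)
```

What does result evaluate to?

Step 1: Create iterator over [3, 3, 12, 14, 1, 2].
Step 2: next() consumes 3.
Step 3: next() returns 3.
Therefore result = 3.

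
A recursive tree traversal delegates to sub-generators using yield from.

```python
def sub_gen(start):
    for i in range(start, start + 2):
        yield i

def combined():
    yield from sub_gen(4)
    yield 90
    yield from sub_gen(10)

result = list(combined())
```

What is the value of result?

Step 1: combined() delegates to sub_gen(4):
  yield 4
  yield 5
Step 2: yield 90
Step 3: Delegates to sub_gen(10):
  yield 10
  yield 11
Therefore result = [4, 5, 90, 10, 11].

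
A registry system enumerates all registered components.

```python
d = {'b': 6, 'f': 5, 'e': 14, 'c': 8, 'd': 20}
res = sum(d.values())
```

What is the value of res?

Step 1: d.values() = [6, 5, 14, 8, 20].
Step 2: sum = 53.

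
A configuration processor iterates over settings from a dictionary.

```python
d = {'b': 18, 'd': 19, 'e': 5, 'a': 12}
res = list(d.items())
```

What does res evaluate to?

Step 1: d.items() returns (key, value) pairs in insertion order.
Therefore res = [('b', 18), ('d', 19), ('e', 5), ('a', 12)].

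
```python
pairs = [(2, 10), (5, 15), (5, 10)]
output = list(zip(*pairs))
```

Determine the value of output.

Step 1: zip(*pairs) transposes: unzips [(2, 10), (5, 15), (5, 10)] into separate sequences.
Step 2: First elements: (2, 5, 5), second elements: (10, 15, 10).
Therefore output = [(2, 5, 5), (10, 15, 10)].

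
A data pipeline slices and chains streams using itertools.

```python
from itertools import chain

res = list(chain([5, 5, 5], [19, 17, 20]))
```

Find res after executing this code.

Step 1: chain() concatenates iterables: [5, 5, 5] + [19, 17, 20].
Therefore res = [5, 5, 5, 19, 17, 20].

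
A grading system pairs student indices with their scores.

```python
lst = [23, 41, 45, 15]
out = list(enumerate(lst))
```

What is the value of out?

Step 1: enumerate pairs each element with its index:
  (0, 23)
  (1, 41)
  (2, 45)
  (3, 15)
Therefore out = [(0, 23), (1, 41), (2, 45), (3, 15)].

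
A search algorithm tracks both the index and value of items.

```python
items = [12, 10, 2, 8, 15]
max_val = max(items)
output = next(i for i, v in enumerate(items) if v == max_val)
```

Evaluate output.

Step 1: max([12, 10, 2, 8, 15]) = 15.
Step 2: Find first index where value == 15:
  Index 0: 12 != 15
  Index 1: 10 != 15
  Index 2: 2 != 15
  Index 3: 8 != 15
  Index 4: 15 == 15, found!
Therefore output = 4.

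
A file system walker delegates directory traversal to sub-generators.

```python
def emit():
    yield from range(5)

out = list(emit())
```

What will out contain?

Step 1: yield from delegates to the iterable, yielding each element.
Step 2: Collected values: [0, 1, 2, 3, 4].
Therefore out = [0, 1, 2, 3, 4].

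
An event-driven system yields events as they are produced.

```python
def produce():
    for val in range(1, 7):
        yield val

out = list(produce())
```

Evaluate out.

Step 1: The generator yields each value from range(1, 7).
Step 2: list() consumes all yields: [1, 2, 3, 4, 5, 6].
Therefore out = [1, 2, 3, 4, 5, 6].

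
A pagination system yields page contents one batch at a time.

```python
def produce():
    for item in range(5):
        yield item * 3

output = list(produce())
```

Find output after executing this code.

Step 1: For each item in range(5), yield item * 3:
  item=0: yield 0 * 3 = 0
  item=1: yield 1 * 3 = 3
  item=2: yield 2 * 3 = 6
  item=3: yield 3 * 3 = 9
  item=4: yield 4 * 3 = 12
Therefore output = [0, 3, 6, 9, 12].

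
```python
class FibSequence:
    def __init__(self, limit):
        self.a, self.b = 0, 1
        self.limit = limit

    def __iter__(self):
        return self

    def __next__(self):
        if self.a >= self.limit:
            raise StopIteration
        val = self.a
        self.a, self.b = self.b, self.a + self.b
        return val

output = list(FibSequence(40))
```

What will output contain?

Step 1: Fibonacci-like sequence (a=0, b=1) until >= 40:
  Yield 0, then a,b = 1,1
  Yield 1, then a,b = 1,2
  Yield 1, then a,b = 2,3
  Yield 2, then a,b = 3,5
  Yield 3, then a,b = 5,8
  Yield 5, then a,b = 8,13
  Yield 8, then a,b = 13,21
  Yield 13, then a,b = 21,34
  Yield 21, then a,b = 34,55
  Yield 34, then a,b = 55,89
Step 2: 55 >= 40, stop.
Therefore output = [0, 1, 1, 2, 3, 5, 8, 13, 21, 34].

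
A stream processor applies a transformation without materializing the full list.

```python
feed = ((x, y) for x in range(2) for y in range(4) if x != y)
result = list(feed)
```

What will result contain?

Step 1: Nested generator over range(2) x range(4) where x != y:
  (0, 0): excluded (x == y)
  (0, 1): included
  (0, 2): included
  (0, 3): included
  (1, 0): included
  (1, 1): excluded (x == y)
  (1, 2): included
  (1, 3): included
Therefore result = [(0, 1), (0, 2), (0, 3), (1, 0), (1, 2), (1, 3)].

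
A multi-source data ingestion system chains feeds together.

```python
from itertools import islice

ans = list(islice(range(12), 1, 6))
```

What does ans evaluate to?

Step 1: islice(range(12), 1, 6) takes elements at indices [1, 6).
Step 2: Elements: [1, 2, 3, 4, 5].
Therefore ans = [1, 2, 3, 4, 5].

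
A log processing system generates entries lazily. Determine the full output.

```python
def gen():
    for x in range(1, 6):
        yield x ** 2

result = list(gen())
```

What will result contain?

Step 1: For each x in range(1, 6), yield x**2:
  x=1: yield 1**2 = 1
  x=2: yield 2**2 = 4
  x=3: yield 3**2 = 9
  x=4: yield 4**2 = 16
  x=5: yield 5**2 = 25
Therefore result = [1, 4, 9, 16, 25].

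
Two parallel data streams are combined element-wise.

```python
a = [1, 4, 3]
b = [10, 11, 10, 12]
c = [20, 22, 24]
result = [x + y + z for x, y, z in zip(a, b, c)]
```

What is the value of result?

Step 1: zip three lists (truncates to shortest, len=3):
  1 + 10 + 20 = 31
  4 + 11 + 22 = 37
  3 + 10 + 24 = 37
Therefore result = [31, 37, 37].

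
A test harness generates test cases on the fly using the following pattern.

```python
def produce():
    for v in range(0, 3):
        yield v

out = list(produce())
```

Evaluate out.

Step 1: The generator yields each value from range(0, 3).
Step 2: list() consumes all yields: [0, 1, 2].
Therefore out = [0, 1, 2].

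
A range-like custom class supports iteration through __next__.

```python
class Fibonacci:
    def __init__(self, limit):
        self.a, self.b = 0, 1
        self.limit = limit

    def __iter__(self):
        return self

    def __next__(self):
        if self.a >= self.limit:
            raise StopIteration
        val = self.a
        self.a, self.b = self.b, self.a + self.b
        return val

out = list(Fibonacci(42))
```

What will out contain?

Step 1: Fibonacci-like sequence (a=0, b=1) until >= 42:
  Yield 0, then a,b = 1,1
  Yield 1, then a,b = 1,2
  Yield 1, then a,b = 2,3
  Yield 2, then a,b = 3,5
  Yield 3, then a,b = 5,8
  Yield 5, then a,b = 8,13
  Yield 8, then a,b = 13,21
  Yield 13, then a,b = 21,34
  Yield 21, then a,b = 34,55
  Yield 34, then a,b = 55,89
Step 2: 55 >= 42, stop.
Therefore out = [0, 1, 1, 2, 3, 5, 8, 13, 21, 34].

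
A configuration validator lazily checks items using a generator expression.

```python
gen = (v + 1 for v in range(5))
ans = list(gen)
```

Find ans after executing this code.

Step 1: For each v in range(5), compute v+1:
  v=0: 0+1 = 1
  v=1: 1+1 = 2
  v=2: 2+1 = 3
  v=3: 3+1 = 4
  v=4: 4+1 = 5
Therefore ans = [1, 2, 3, 4, 5].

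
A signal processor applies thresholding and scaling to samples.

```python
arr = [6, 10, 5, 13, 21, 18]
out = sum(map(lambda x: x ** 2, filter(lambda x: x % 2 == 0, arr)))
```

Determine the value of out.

Step 1: Filter even numbers from [6, 10, 5, 13, 21, 18]: [6, 10, 18]
Step 2: Square each: [36, 100, 324]
Step 3: Sum = 460.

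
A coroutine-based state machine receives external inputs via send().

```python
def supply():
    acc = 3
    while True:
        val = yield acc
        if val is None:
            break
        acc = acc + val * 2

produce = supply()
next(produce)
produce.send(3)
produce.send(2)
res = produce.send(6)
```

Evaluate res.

Step 1: next() -> yield acc=3.
Step 2: send(3) -> val=3, acc = 3 + 3*2 = 9, yield 9.
Step 3: send(2) -> val=2, acc = 9 + 2*2 = 13, yield 13.
Step 4: send(6) -> val=6, acc = 13 + 6*2 = 25, yield 25.
Therefore res = 25.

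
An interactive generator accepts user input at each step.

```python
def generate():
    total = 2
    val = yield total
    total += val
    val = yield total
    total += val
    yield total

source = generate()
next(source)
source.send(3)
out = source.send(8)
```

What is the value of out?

Step 1: next() -> yield total=2.
Step 2: send(3) -> val=3, total = 2+3 = 5, yield 5.
Step 3: send(8) -> val=8, total = 5+8 = 13, yield 13.
Therefore out = 13.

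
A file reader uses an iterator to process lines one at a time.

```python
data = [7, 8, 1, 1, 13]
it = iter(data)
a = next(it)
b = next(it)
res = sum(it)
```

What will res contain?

Step 1: Create iterator over [7, 8, 1, 1, 13].
Step 2: a = next() = 7, b = next() = 8.
Step 3: sum() of remaining [1, 1, 13] = 15.
Therefore res = 15.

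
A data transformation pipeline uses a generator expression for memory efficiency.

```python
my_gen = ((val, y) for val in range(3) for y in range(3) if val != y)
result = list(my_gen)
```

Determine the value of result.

Step 1: Nested generator over range(3) x range(3) where val != y:
  (0, 0): excluded (val == y)
  (0, 1): included
  (0, 2): included
  (1, 0): included
  (1, 1): excluded (val == y)
  (1, 2): included
  (2, 0): included
  (2, 1): included
  (2, 2): excluded (val == y)
Therefore result = [(0, 1), (0, 2), (1, 0), (1, 2), (2, 0), (2, 1)].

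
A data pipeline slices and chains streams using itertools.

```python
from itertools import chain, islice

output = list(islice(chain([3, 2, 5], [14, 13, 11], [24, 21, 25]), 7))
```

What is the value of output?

Step 1: chain([3, 2, 5], [14, 13, 11], [24, 21, 25]) = [3, 2, 5, 14, 13, 11, 24, 21, 25].
Step 2: islice takes first 7 elements: [3, 2, 5, 14, 13, 11, 24].
Therefore output = [3, 2, 5, 14, 13, 11, 24].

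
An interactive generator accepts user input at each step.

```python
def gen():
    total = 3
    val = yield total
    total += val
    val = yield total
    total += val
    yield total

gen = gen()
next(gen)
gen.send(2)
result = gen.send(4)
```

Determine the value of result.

Step 1: next() -> yield total=3.
Step 2: send(2) -> val=2, total = 3+2 = 5, yield 5.
Step 3: send(4) -> val=4, total = 5+4 = 9, yield 9.
Therefore result = 9.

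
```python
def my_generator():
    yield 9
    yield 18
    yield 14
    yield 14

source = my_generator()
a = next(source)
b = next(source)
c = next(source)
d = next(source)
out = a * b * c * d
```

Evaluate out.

Step 1: Create generator and consume all values:
  a = next(source) = 9
  b = next(source) = 18
  c = next(source) = 14
  d = next(source) = 14
Step 2: out = 9 * 18 * 14 * 14 = 31752.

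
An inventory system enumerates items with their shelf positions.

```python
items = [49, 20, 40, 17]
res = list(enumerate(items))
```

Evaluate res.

Step 1: enumerate pairs each element with its index:
  (0, 49)
  (1, 20)
  (2, 40)
  (3, 17)
Therefore res = [(0, 49), (1, 20), (2, 40), (3, 17)].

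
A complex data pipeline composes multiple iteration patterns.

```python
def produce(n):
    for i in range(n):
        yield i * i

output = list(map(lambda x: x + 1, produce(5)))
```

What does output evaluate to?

Step 1: produce(5) yields squares: [0, 1, 4, 9, 16].
Step 2: map adds 1 to each: [1, 2, 5, 10, 17].
Therefore output = [1, 2, 5, 10, 17].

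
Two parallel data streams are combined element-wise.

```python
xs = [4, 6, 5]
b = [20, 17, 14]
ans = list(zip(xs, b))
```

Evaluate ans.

Step 1: zip pairs elements at same index:
  Index 0: (4, 20)
  Index 1: (6, 17)
  Index 2: (5, 14)
Therefore ans = [(4, 20), (6, 17), (5, 14)].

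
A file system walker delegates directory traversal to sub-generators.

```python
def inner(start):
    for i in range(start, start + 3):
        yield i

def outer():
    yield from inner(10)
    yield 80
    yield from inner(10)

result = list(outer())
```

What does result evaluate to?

Step 1: outer() delegates to inner(10):
  yield 10
  yield 11
  yield 12
Step 2: yield 80
Step 3: Delegates to inner(10):
  yield 10
  yield 11
  yield 12
Therefore result = [10, 11, 12, 80, 10, 11, 12].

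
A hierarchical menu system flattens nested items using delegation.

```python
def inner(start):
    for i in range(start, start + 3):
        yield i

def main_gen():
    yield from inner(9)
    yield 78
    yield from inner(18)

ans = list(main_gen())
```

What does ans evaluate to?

Step 1: main_gen() delegates to inner(9):
  yield 9
  yield 10
  yield 11
Step 2: yield 78
Step 3: Delegates to inner(18):
  yield 18
  yield 19
  yield 20
Therefore ans = [9, 10, 11, 78, 18, 19, 20].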